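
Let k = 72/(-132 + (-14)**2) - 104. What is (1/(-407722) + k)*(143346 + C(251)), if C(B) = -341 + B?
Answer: -3004393608549/203861 ≈ -1.4737e+7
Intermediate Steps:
k = -823/8 (k = 72/(-132 + 196) - 104 = 72/64 - 104 = 72*(1/64) - 104 = 9/8 - 104 = -823/8 ≈ -102.88)
(1/(-407722) + k)*(143346 + C(251)) = (1/(-407722) - 823/8)*(143346 + (-341 + 251)) = (-1/407722 - 823/8)*(143346 - 90) = -167777607/1630888*143256 = -3004393608549/203861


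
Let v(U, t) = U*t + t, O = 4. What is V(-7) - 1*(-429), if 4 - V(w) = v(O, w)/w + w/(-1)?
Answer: 421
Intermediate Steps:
v(U, t) = t + U*t
V(w) = -1 + w (V(w) = 4 - ((w*(1 + 4))/w + w/(-1)) = 4 - ((w*5)/w + w*(-1)) = 4 - ((5*w)/w - w) = 4 - (5 - w) = 4 + (-5 + w) = -1 + w)
V(-7) - 1*(-429) = (-1 - 7) - 1*(-429) = -8 + 429 = 421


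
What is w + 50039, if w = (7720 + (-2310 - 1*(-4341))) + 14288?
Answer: 74078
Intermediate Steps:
w = 24039 (w = (7720 + (-2310 + 4341)) + 14288 = (7720 + 2031) + 14288 = 9751 + 14288 = 24039)
w + 50039 = 24039 + 50039 = 74078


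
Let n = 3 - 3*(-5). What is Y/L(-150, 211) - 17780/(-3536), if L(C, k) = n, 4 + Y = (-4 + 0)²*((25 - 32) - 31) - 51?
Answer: -84347/2652 ≈ -31.805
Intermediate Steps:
n = 18 (n = 3 + 15 = 18)
Y = -663 (Y = -4 + ((-4 + 0)²*((25 - 32) - 31) - 51) = -4 + ((-4)²*(-7 - 31) - 51) = -4 + (16*(-38) - 51) = -4 + (-608 - 51) = -4 - 659 = -663)
L(C, k) = 18
Y/L(-150, 211) - 17780/(-3536) = -663/18 - 17780/(-3536) = -663*1/18 - 17780*(-1/3536) = -221/6 + 4445/884 = -84347/2652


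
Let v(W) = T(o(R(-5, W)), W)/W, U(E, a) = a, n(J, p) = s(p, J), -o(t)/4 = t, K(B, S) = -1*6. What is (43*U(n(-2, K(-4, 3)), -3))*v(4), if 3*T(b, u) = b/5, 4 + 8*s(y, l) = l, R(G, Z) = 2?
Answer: 86/5 ≈ 17.200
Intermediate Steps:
s(y, l) = -1/2 + l/8
K(B, S) = -6
o(t) = -4*t
T(b, u) = b/15 (T(b, u) = (b/5)/3 = b/15)
n(J, p) = -1/2 + J/8
v(W) = -8/(15*W) (v(W) = ((-4*2)/15)/W = ((1/15)*(-8))/W = -8/(15*W))
(43*U(n(-2, K(-4, 3)), -3))*v(4) = (43*(-3))*(-8/15/4) = -(-344)/(5*4) = -129*(-2/15) = 86/5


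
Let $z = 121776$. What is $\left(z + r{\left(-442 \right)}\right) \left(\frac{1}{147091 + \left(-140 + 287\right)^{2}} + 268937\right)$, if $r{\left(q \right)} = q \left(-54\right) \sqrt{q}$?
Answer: $\frac{1381234291354044}{42175} + \frac{270720832233267 i \sqrt{442}}{42175} \approx 3.275 \cdot 10^{10} + 1.3495 \cdot 10^{11} i$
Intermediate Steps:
$r{\left(q \right)} = - 54 q^{\frac{3}{2}}$ ($r{\left(q \right)} = - 54 q \sqrt{q} = - 54 q^{\frac{3}{2}}$)
$\left(z + r{\left(-442 \right)}\right) \left(\frac{1}{147091 + \left(-140 + 287\right)^{2}} + 268937\right) = \left(121776 - 54 \left(-442\right)^{\frac{3}{2}}\right) \left(\frac{1}{147091 + \left(-140 + 287\right)^{2}} + 268937\right) = \left(121776 - 54 \left(- 442 i \sqrt{442}\right)\right) \left(\frac{1}{147091 + 147^{2}} + 268937\right) = \left(121776 + 23868 i \sqrt{442}\right) \left(\frac{1}{147091 + 21609} + 268937\right) = \left(121776 + 23868 i \sqrt{442}\right) \left(\frac{1}{168700} + 268937\right) = \left(121776 + 23868 i \sqrt{442}\right) \frac{45369671901}{168700} = \frac{1381234291354044}{42175} + \frac{270720832233267 i \sqrt{442}}{42175}$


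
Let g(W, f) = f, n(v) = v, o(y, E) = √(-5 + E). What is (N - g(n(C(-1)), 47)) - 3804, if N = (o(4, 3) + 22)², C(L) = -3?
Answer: -3369 + 44*I*√2 ≈ -3369.0 + 62.225*I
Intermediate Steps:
N = (22 + I*√2)² (N = (√(-5 + 3) + 22)² = (√(-2) + 22)² = (I*√2 + 22)² = (22 + I*√2)² ≈ 482.0 + 62.225*I)
(N - g(n(C(-1)), 47)) - 3804 = ((22 + I*√2)² - 1*47) - 3804 = ((22 + I*√2)² - 47) - 3804 = (-47 + (22 + I*√2)²) - 3804 = -3851 + (22 + I*√2)²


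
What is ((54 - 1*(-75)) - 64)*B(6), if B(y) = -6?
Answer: -390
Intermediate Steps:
((54 - 1*(-75)) - 64)*B(6) = ((54 - 1*(-75)) - 64)*(-6) = ((54 + 75) - 64)*(-6) = (129 - 64)*(-6) = 65*(-6) = -390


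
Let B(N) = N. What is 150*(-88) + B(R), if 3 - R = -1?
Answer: -13196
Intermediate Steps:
R = 4 (R = 3 - 1*(-1) = 3 + 1 = 4)
150*(-88) + B(R) = 150*(-88) + 4 = -13200 + 4 = -13196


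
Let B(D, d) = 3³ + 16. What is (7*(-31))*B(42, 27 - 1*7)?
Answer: -9331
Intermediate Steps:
B(D, d) = 43 (B(D, d) = 27 + 16 = 43)
(7*(-31))*B(42, 27 - 1*7) = (7*(-31))*43 = -217*43 = -9331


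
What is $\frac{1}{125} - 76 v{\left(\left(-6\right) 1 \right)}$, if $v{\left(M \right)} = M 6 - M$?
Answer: $\frac{285001}{125} \approx 2280.0$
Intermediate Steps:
$v{\left(M \right)} = 5 M$ ($v{\left(M \right)} = 6 M - M = 5 M$)
$\frac{1}{125} - 76 v{\left(\left(-6\right) 1 \right)} = \frac{1}{125} - 76 \cdot 5 \left(\left(-6\right) 1\right) = \frac{1}{125} - 76 \cdot 5 \left(-6\right) = \frac{1}{125} - -2280 = \frac{1}{125} + 2280 = \frac{285001}{125}$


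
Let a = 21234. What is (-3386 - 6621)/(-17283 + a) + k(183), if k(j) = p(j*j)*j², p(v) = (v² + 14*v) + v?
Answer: 148459518819232777/3951 ≈ 3.7575e+13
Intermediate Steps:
p(v) = v² + 15*v
k(j) = j⁴*(15 + j²) (k(j) = ((j*j)*(15 + j*j))*j² = (j²*(15 + j²))*j² = j⁴*(15 + j²))
(-3386 - 6621)/(-17283 + a) + k(183) = (-3386 - 6621)/(-17283 + 21234) + 183⁴*(15 + 183²) = -10007/3951 + 1121513121*(15 + 33489) = -10007*1/3951 + 1121513121*33504 = -10007/3951 + 37575175605984 = 148459518819232777/3951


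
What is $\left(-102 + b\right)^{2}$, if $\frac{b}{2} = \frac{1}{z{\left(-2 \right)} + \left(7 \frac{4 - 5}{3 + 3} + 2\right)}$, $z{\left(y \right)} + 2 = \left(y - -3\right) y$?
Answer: $\frac{3802500}{361} \approx 10533.0$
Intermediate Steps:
$z{\left(y \right)} = -2 + y \left(3 + y\right)$ ($z{\left(y \right)} = -2 + \left(y - -3\right) y = -2 + \left(y + 3\right) y = -2 + \left(3 + y\right) y = -2 + y \left(3 + y\right)$)
$b = - \frac{12}{19}$ ($b = \frac{2}{\left(-2 + \left(-2\right)^{2} + 3 \left(-2\right)\right) + \left(7 \frac{4 - 5}{3 + 3} + 2\right)} = \frac{2}{\left(-2 + 4 - 6\right) + \left(7 \left(- \frac{1}{6}\right) + 2\right)} = \frac{2}{-4 + \left(7 \left(\left(-1\right) \frac{1}{6}\right) + 2\right)} = \frac{2}{-4 + \left(7 \left(- \frac{1}{6}\right) + 2\right)} = \frac{2}{-4 + \left(- \frac{7}{6} + 2\right)} = \frac{2}{-4 + \frac{5}{6}} = \frac{2}{- \frac{19}{6}} = 2 \left(- \frac{6}{19}\right) = - \frac{12}{19} \approx -0.63158$)
$\left(-102 + b\right)^{2} = \left(-102 - \frac{12}{19}\right)^{2} = \left(- \frac{1950}{19}\right)^{2} = \frac{3802500}{361}$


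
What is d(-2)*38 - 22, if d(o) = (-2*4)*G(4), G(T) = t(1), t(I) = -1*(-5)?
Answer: -1542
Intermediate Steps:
t(I) = 5
G(T) = 5
d(o) = -40 (d(o) = -2*4*5 = -8*5 = -40)
d(-2)*38 - 22 = -40*38 - 22 = -1520 - 22 = -1542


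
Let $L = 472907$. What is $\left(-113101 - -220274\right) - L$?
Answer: $-365734$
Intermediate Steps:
$\left(-113101 - -220274\right) - L = \left(-113101 - -220274\right) - 472907 = \left(-113101 + 220274\right) - 472907 = 107173 - 472907 = -365734$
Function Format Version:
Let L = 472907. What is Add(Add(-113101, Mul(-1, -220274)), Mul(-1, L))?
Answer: -365734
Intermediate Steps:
Add(Add(-113101, Mul(-1, -220274)), Mul(-1, L)) = Add(Add(-113101, Mul(-1, -220274)), Mul(-1, 472907)) = Add(Add(-113101, 220274), -472907) = Add(107173, -472907) = -365734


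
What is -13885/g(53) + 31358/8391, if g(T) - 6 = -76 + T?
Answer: 117042121/142647 ≈ 820.50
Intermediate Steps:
g(T) = -70 + T (g(T) = 6 + (-76 + T) = -70 + T)
-13885/g(53) + 31358/8391 = -13885/(-70 + 53) + 31358/8391 = -13885/(-17) + 31358*(1/8391) = -13885*(-1/17) + 31358/8391 = 13885/17 + 31358/8391 = 117042121/142647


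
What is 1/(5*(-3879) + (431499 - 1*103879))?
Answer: 1/308225 ≈ 3.2444e-6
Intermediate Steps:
1/(5*(-3879) + (431499 - 1*103879)) = 1/(-19395 + (431499 - 103879)) = 1/(-19395 + 327620) = 1/308225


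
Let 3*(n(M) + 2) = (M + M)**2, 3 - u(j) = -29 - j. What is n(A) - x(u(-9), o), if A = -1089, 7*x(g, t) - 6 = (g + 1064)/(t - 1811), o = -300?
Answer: 23365765023/14777 ≈ 1.5812e+6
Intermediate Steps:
u(j) = 32 + j (u(j) = 3 - (-29 - j) = 3 + (29 + j) = 32 + j)
x(g, t) = 6/7 + (1064 + g)/(7*(-1811 + t)) (x(g, t) = 6/7 + ((g + 1064)/(t - 1811))/7 = 6/7 + ((1064 + g)/(-1811 + t))/7 = 6/7 + (1064 + g)/(7*(-1811 + t)))
n(M) = -2 + 4*M**2/3 (n(M) = -2 + (M + M)**2/3 = -2 + (2*M)**2/3 = -2 + (4*M**2)/3 = -2 + 4*M**2/3)
n(A) - x(u(-9), o) = (-2 + (4/3)*(-1089)**2) - (-9802 + (32 - 9) + 6*(-300))/(7*(-1811 - 300)) = (-2 + (4/3)*1185921) - (-9802 + 23 - 1800)/(7*(-2111)) = (-2 + 1581228) - (-1)*(-11579)/(7*2111) = 1581226 - 1*11579/14777 = 1581226 - 11579/14777 = 23365765023/14777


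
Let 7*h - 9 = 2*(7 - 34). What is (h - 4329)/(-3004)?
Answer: 7587/5257 ≈ 1.4432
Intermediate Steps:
h = -45/7 (h = 9/7 + (2*(7 - 34))/7 = 9/7 + (2*(-27))/7 = 9/7 + (⅐)*(-54) = 9/7 - 54/7 = -45/7 ≈ -6.4286)
(h - 4329)/(-3004) = (-45/7 - 4329)/(-3004) = -30348/7*(-1/3004) = 7587/5257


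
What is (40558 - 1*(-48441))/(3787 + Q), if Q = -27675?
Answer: -88999/23888 ≈ -3.7257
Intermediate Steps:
(40558 - 1*(-48441))/(3787 + Q) = (40558 - 1*(-48441))/(3787 - 27675) = (40558 + 48441)/(-23888) = 88999*(-1/23888) = -88999/23888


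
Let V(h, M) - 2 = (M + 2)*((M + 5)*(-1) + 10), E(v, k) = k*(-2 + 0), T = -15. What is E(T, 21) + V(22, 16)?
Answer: -238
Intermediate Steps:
E(v, k) = -2*k (E(v, k) = k*(-2) = -2*k)
V(h, M) = 2 + (2 + M)*(5 - M) (V(h, M) = 2 + (M + 2)*((M + 5)*(-1) + 10) = 2 + (2 + M)*((5 + M)*(-1) + 10) = 2 + (2 + M)*((-5 - M) + 10) = 2 + (2 + M)*(5 - M))
E(T, 21) + V(22, 16) = -2*21 + (12 - 1*16² + 3*16) = -42 + (12 - 1*256 + 48) = -42 + (12 - 256 + 48) = -42 - 196 = -238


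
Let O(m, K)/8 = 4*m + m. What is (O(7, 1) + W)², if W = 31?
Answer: 96721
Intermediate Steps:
O(m, K) = 40*m (O(m, K) = 8*(4*m + m) = 8*(5*m) = 40*m)
(O(7, 1) + W)² = (40*7 + 31)² = (280 + 31)² = 311² = 96721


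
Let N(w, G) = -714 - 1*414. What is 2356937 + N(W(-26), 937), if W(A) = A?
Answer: 2355809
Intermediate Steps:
N(w, G) = -1128 (N(w, G) = -714 - 414 = -1128)
2356937 + N(W(-26), 937) = 2356937 - 1128 = 2355809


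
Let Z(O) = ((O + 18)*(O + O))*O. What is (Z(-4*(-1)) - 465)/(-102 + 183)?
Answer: 239/81 ≈ 2.9506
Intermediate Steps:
Z(O) = 2*O**2*(18 + O) (Z(O) = ((18 + O)*(2*O))*O = (2*O*(18 + O))*O = 2*O**2*(18 + O))
(Z(-4*(-1)) - 465)/(-102 + 183) = (2*(-4*(-1))**2*(18 - 4*(-1)) - 465)/(-102 + 183) = (2*4**2*(18 + 4) - 465)/81 = (2*16*22 - 465)*(1/81) = (704 - 465)*(1/81) = 239*(1/81) = 239/81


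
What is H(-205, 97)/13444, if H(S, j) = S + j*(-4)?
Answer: -593/13444 ≈ -0.044109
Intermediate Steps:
H(S, j) = S - 4*j
H(-205, 97)/13444 = (-205 - 4*97)/13444 = (-205 - 388)*(1/13444) = -593*1/13444 = -593/13444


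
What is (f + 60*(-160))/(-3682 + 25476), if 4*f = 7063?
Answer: -31337/87176 ≈ -0.35947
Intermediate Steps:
f = 7063/4 (f = (¼)*7063 = 7063/4 ≈ 1765.8)
(f + 60*(-160))/(-3682 + 25476) = (7063/4 + 60*(-160))/(-3682 + 25476) = (7063/4 - 9600)/21794 = -31337/4*1/21794 = -31337/87176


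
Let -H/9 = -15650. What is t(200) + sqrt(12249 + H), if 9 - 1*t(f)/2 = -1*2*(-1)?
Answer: 14 + 3*sqrt(17011) ≈ 405.28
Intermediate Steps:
H = 140850 (H = -9*(-15650) = 140850)
t(f) = 14 (t(f) = 18 - 2*(-1*2)*(-1) = 18 - (-4)*(-1) = 18 - 2*2 = 18 - 4 = 14)
t(200) + sqrt(12249 + H) = 14 + sqrt(12249 + 140850) = 14 + sqrt(153099) = 14 + 3*sqrt(17011)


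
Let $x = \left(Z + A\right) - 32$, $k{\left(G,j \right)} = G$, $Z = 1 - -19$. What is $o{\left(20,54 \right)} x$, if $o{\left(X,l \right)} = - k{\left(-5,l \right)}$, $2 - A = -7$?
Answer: $-15$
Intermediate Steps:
$Z = 20$ ($Z = 1 + 19 = 20$)
$A = 9$ ($A = 2 - -7 = 2 + 7 = 9$)
$o{\left(X,l \right)} = 5$ ($o{\left(X,l \right)} = \left(-1\right) \left(-5\right) = 5$)
$x = -3$ ($x = \left(20 + 9\right) - 32 = 29 - 32 = -3$)
$o{\left(20,54 \right)} x = 5 \left(-3\right) = -15$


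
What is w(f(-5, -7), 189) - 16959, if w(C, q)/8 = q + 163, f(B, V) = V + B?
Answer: -14143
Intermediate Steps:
f(B, V) = B + V
w(C, q) = 1304 + 8*q (w(C, q) = 8*(q + 163) = 8*(163 + q) = 1304 + 8*q)
w(f(-5, -7), 189) - 16959 = (1304 + 8*189) - 16959 = (1304 + 1512) - 16959 = 2816 - 16959 = -14143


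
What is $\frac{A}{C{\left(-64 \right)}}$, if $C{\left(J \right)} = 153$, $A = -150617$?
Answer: $- \frac{150617}{153} \approx -984.42$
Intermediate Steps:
$\frac{A}{C{\left(-64 \right)}} = - \frac{150617}{153}$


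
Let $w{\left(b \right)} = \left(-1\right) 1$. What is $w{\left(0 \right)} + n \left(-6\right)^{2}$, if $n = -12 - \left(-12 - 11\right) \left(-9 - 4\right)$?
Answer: $-11197$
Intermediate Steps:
$w{\left(b \right)} = -1$
$n = -311$ ($n = -12 - \left(-23\right) \left(-13\right) = -12 - 299 = -311$)
$w{\left(0 \right)} + n \left(-6\right)^{2} = -1 - 311 \left(-6\right)^{2} = -1 - 11196 = -11197$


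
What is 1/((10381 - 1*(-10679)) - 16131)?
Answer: 1/4929 ≈ 0.00020288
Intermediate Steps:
1/((10381 - 1*(-10679)) - 16131) = 1/((10381 + 10679) - 16131) = 1/(21060 - 16131) = 1/4929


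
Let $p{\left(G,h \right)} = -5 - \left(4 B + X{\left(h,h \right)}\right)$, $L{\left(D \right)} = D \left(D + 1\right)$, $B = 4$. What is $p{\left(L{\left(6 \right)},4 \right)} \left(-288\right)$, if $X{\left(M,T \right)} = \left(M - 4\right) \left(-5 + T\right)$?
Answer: $6048$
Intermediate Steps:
$X{\left(M,T \right)} = \left(-5 + T\right) \left(-4 + M\right)$ ($X{\left(M,T \right)} = \left(-4 + M\right) \left(-5 + T\right) = \left(-5 + T\right) \left(-4 + M\right)$)
$L{\left(D \right)} = D \left(1 + D\right)$
$p{\left(G,h \right)} = -41 - h^{2} + 9 h$ ($p{\left(G,h \right)} = -5 - \left(4 \cdot 4 + \left(20 - 5 h - 4 h + h h\right)\right) = -5 - \left(16 + \left(20 - 5 h - 4 h + h^{2}\right)\right) = -5 - \left(16 + \left(20 + h^{2} - 9 h\right)\right) = -5 - \left(36 + h^{2} - 9 h\right) = -41 - h^{2} + 9 h$)
$p{\left(L{\left(6 \right)},4 \right)} \left(-288\right) = \left(-41 - 4^{2} + 9 \cdot 4\right) \left(-288\right) = \left(-41 - 16 + 36\right) \left(-288\right) = \left(-21\right) \left(-288\right) = 6048$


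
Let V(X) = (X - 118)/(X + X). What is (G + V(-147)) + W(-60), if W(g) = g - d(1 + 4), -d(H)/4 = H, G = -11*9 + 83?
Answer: -16199/294 ≈ -55.099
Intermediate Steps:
V(X) = (-118 + X)/(2*X) (V(X) = (-118 + X)/((2*X)) = (-118 + X)*(1/(2*X)) = (-118 + X)/(2*X))
G = -16 (G = -99 + 83 = -16)
d(H) = -4*H
W(g) = 20 + g (W(g) = g - (-4)*(1 + 4) = g - (-4)*5 = g - 1*(-20) = g + 20 = 20 + g)
(G + V(-147)) + W(-60) = (-16 + (1/2)*(-118 - 147)/(-147)) + (20 - 60) = (-16 + (1/2)*(-1/147)*(-265)) - 40 = (-16 + 265/294) - 40 = -4439/294 - 40 = -16199/294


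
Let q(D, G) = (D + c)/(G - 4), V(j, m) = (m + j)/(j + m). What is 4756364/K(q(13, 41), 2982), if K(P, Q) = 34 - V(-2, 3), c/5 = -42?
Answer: 4756364/33 ≈ 1.4413e+5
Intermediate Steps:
V(j, m) = 1 (V(j, m) = (j + m)/(j + m) = 1)
c = -210 (c = 5*(-42) = -210)
q(D, G) = (-210 + D)/(-4 + G) (q(D, G) = (D - 210)/(G - 4) = (-210 + D)/(-4 + G))
K(P, Q) = 33 (K(P, Q) = 34 - 1*1 = 34 - 1 = 33)
4756364/K(q(13, 41), 2982) = 4756364/33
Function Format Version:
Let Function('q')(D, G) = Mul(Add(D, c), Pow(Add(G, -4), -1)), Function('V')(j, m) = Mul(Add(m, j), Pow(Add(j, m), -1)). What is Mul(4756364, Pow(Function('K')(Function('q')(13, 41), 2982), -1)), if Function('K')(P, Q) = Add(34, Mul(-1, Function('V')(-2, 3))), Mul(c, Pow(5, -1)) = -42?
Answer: Rational(4756364, 33) ≈ 1.4413e+5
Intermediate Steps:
Function('V')(j, m) = 1 (Function('V')(j, m) = Mul(Add(j, m), Pow(Add(j, m), -1)) = 1)
c = -210 (c = Mul(5, -42) = -210)
Function('q')(D, G) = Mul(Pow(Add(-4, G), -1), Add(-210, D)) (Function('q')(D, G) = Mul(Add(D, -210), Pow(Add(G, -4), -1)) = Mul(Add(-210, D), Pow(Add(-4, G), -1)) = Mul(Pow(Add(-4, G), -1), Add(-210, D)))
Function('K')(P, Q) = 33 (Function('K')(P, Q) = Add(34, Mul(-1, 1)) = Add(34, -1) = 33)
Mul(4756364, Pow(Function('K')(Function('q')(13, 41), 2982), -1)) = Mul(4756364, Pow(33, -1)) = Mul(4756364, Rational(1, 33)) = Rational(4756364, 33)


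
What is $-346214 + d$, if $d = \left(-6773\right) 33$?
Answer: $-569723$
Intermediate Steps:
$d = -223509$
$-346214 + d = -346214 - 223509 = -569723$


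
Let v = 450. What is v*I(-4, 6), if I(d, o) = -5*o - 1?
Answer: -13950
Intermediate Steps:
I(d, o) = -1 - 5*o
v*I(-4, 6) = 450*(-1 - 5*6) = 450*(-1 - 30) = 450*(-31) = -13950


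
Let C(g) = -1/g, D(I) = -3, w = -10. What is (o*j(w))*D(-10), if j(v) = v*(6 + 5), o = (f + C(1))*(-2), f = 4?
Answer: -1980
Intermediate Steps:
o = -6 (o = (4 - 1/1)*(-2) = (4 - 1*1)*(-2) = (4 - 1)*(-2) = 3*(-2) = -6)
j(v) = 11*v (j(v) = v*11 = 11*v)
(o*j(w))*D(-10) = -66*(-10)*(-3) = -6*(-110)*(-3) = 660*(-3) = -1980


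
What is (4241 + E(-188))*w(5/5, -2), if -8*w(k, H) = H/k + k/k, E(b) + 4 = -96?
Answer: 4141/8 ≈ 517.63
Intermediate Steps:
E(b) = -100 (E(b) = -4 - 96 = -100)
w(k, H) = -⅛ - H/(8*k) (w(k, H) = -(H/k + k/k)/8 = -(H/k + 1)/8 = -(1 + H/k)/8 = -⅛ - H/(8*k))
(4241 + E(-188))*w(5/5, -2) = (4241 - 100)*((-1*(-2) - 5/5)/(8*((5/5)))) = 4141*((2 - 5/5)/(8*((5*(⅕))))) = 4141*((⅛)*(2 - 1*1)/1) = 4141*((⅛)*1*(2 - 1)) = 4141*((⅛)*1*1) = 4141*(⅛) = 4141/8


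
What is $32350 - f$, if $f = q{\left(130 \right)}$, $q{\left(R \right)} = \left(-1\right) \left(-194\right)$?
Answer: $32156$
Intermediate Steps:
$q{\left(R \right)} = 194$
$f = 194$
$32350 - f = 32350 - 194 = 32156$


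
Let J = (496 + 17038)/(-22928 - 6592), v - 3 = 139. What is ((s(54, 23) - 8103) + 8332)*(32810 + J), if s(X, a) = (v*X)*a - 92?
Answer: 85473580291333/14760 ≈ 5.7909e+9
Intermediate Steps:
v = 142 (v = 3 + 139 = 142)
J = -8767/14760 (J = 17534/(-29520) = 17534*(-1/29520) = -8767/14760 ≈ -0.59397)
s(X, a) = -92 + 142*X*a (s(X, a) = (142*X)*a - 92 = 142*X*a - 92 = -92 + 142*X*a)
((s(54, 23) - 8103) + 8332)*(32810 + J) = (((-92 + 142*54*23) - 8103) + 8332)*(32810 - 8767/14760) = (((-92 + 176364) - 8103) + 8332)*(484266833/14760) = ((176272 - 8103) + 8332)*(484266833/14760) = (168169 + 8332)*(484266833/14760) = 176501*(484266833/14760) = 85473580291333/14760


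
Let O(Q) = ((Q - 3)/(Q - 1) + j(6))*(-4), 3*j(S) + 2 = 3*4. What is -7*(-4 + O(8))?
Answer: 424/3 ≈ 141.33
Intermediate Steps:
j(S) = 10/3 (j(S) = -⅔ + (3*4)/3 = -⅔ + (⅓)*12 = -⅔ + 4 = 10/3)
O(Q) = -40/3 - 4*(-3 + Q)/(-1 + Q) (O(Q) = ((Q - 3)/(Q - 1) + 10/3)*(-4) = ((-3 + Q)/(-1 + Q) + 10/3)*(-4) = (10/3 + (-3 + Q)/(-1 + Q))*(-4) = -40/3 - 4*(-3 + Q)/(-1 + Q))
-7*(-4 + O(8)) = -7*(-4 + 4*(19 - 13*8)/(3*(-1 + 8))) = -7*(-4 + (4/3)*(19 - 104)/7) = -7*(-4 + (4/3)*(⅐)*(-85)) = -7*(-4 - 340/21) = -7*(-424/21) = 424/3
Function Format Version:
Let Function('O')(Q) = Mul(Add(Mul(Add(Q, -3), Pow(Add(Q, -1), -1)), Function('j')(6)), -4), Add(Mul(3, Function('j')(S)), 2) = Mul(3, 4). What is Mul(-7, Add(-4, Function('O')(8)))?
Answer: Rational(424, 3) ≈ 141.33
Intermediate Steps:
Function('j')(S) = Rational(10, 3) (Function('j')(S) = Add(Rational(-2, 3), Mul(Rational(1, 3), Mul(3, 4))) = Add(Rational(-2, 3), Mul(Rational(1, 3), 12)) = Add(Rational(-2, 3), 4) = Rational(10, 3))
Function('O')(Q) = Add(Rational(-40, 3), Mul(-4, Pow(Add(-1, Q), -1), Add(-3, Q))) (Function('O')(Q) = Mul(Add(Mul(Add(Q, -3), Pow(Add(Q, -1), -1)), Rational(10, 3)), -4) = Mul(Add(Mul(Add(-3, Q), Pow(Add(-1, Q), -1)), Rational(10, 3)), -4) = Mul(Add(Mul(Pow(Add(-1, Q), -1), Add(-3, Q)), Rational(10, 3)), -4) = Mul(Add(Rational(10, 3), Mul(Pow(Add(-1, Q), -1), Add(-3, Q))), -4) = Add(Rational(-40, 3), Mul(-4, Pow(Add(-1, Q), -1), Add(-3, Q))))
Mul(-7, Add(-4, Function('O')(8))) = Mul(-7, Add(-4, Mul(Rational(4, 3), Pow(Add(-1, 8), -1), Add(19, Mul(-13, 8))))) = Mul(-7, Add(-4, Mul(Rational(4, 3), Pow(7, -1), Add(19, -104)))) = Mul(-7, Add(-4, Mul(Rational(4, 3), Rational(1, 7), -85))) = Mul(-7, Add(-4, Rational(-340, 21))) = Mul(-7, Rational(-424, 21)) = Rational(424, 3)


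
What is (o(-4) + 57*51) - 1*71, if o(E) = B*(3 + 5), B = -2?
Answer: 2820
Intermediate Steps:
o(E) = -16 (o(E) = -2*(3 + 5) = -2*8 = -16)
(o(-4) + 57*51) - 1*71 = (-16 + 57*51) - 1*71 = (-16 + 2907) - 71 = 2891 - 71 = 2820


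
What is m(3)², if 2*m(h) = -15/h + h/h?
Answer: 4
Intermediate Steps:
m(h) = ½ - 15/(2*h) (m(h) = (-15/h + h/h)/2 = (-15/h + 1)/2 = (1 - 15/h)/2 = ½ - 15/(2*h))
m(3)² = ((½)*(-15 + 3)/3)² = ((½)*(⅓)*(-12))² = (-2)² = 4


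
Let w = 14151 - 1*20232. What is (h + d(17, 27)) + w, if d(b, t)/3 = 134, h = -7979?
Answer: -13658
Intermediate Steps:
d(b, t) = 402 (d(b, t) = 3*134 = 402)
w = -6081 (w = 14151 - 20232 = -6081)
(h + d(17, 27)) + w = (-7979 + 402) - 6081 = -7577 - 6081 = -13658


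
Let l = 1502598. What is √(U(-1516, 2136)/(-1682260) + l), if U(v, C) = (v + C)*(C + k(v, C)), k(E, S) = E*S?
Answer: √29471783875662/4427 ≈ 1226.3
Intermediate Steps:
U(v, C) = (C + v)*(C + C*v) (U(v, C) = (v + C)*(C + v*C) = (C + v)*(C + C*v))
√(U(-1516, 2136)/(-1682260) + l) = √((2136*(2136 - 1516 + (-1516)² + 2136*(-1516)))/(-1682260) + 1502598) = √((2136*(2136 - 1516 + 2298256 - 3238176))*(-1/1682260) + 1502598) = √((2136*(-939300))*(-1/1682260) + 1502598) = √(-2006344800*(-1/1682260) + 1502598) = √(100317240/84113 + 1502598) = √(126488342814/84113) = √29471783875662/4427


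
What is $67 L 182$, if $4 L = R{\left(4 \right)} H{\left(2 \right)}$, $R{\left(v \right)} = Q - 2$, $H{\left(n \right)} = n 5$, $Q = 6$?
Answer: $121940$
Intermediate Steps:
$H{\left(n \right)} = 5 n$
$R{\left(v \right)} = 4$ ($R{\left(v \right)} = 6 - 2 = 4$)
$L = 10$ ($L = \frac{4 \cdot 5 \cdot 2}{4} = \frac{4 \cdot 10}{4} = \frac{1}{4} \cdot 40 = 10$)
$67 L 182 = 67 \cdot 10 \cdot 182 = 670 \cdot 182 = 121940$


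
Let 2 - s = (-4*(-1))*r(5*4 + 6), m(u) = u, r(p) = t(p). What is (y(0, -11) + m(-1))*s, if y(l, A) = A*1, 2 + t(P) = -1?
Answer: -168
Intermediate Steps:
t(P) = -3 (t(P) = -2 - 1 = -3)
r(p) = -3
y(l, A) = A
s = 14 (s = 2 - (-4*(-1))*(-3) = 2 - 4*(-3) = 2 - 1*(-12) = 2 + 12 = 14)
(y(0, -11) + m(-1))*s = (-11 - 1)*14 = -12*14 = -168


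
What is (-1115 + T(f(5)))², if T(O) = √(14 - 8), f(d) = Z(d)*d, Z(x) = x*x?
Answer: (1115 - √6)² ≈ 1.2378e+6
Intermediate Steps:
Z(x) = x²
f(d) = d³ (f(d) = d²*d = d³)
T(O) = √6
(-1115 + T(f(5)))² = (-1115 + √6)²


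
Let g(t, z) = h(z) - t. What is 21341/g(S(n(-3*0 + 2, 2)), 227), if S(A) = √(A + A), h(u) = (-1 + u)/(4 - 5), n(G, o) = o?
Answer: -21341/228 ≈ -93.601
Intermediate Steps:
h(u) = 1 - u (h(u) = (-1 + u)/(-1) = (-1 + u)*(-1) = 1 - u)
S(A) = √2*√A (S(A) = √(2*A) = √2*√A)
g(t, z) = 1 - t - z (g(t, z) = (1 - z) - t = 1 - t - z)
21341/g(S(n(-3*0 + 2, 2)), 227) = 21341/(1 - √2*√2 - 1*227) = 21341/(1 - 1*2 - 227) = 21341/(1 - 2 - 227) = 21341/(-228) = 21341*(-1/228) = -21341/228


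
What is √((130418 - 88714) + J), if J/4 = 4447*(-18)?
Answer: 236*I*√5 ≈ 527.71*I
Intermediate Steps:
J = -320184 (J = 4*(4447*(-18)) = 4*(-80046) = -320184)
√((130418 - 88714) + J) = √((130418 - 88714) - 320184) = √(41704 - 320184) = √(-278480) = 236*I*√5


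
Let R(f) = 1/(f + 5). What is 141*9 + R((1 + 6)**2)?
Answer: 68527/54 ≈ 1269.0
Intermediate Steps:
R(f) = 1/(5 + f)
141*9 + R((1 + 6)**2) = 141*9 + 1/(5 + (1 + 6)**2) = 1269 + 1/(5 + 7**2) = 1269 + 1/(5 + 49) = 1269 + 1/54 = 68527/54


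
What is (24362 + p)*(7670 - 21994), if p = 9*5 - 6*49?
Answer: -345394612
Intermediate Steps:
p = -249 (p = 45 - 294 = -249)
(24362 + p)*(7670 - 21994) = (24362 - 249)*(7670 - 21994) = 24113*(-14324) = -345394612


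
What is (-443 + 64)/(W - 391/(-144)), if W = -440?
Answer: 54576/62969 ≈ 0.86671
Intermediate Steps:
(-443 + 64)/(W - 391/(-144)) = (-443 + 64)/(-440 - 391/(-144)) = -379/(-440 - 391*(-1/144)) = -379/(-440 + 391/144) = -379/(-62969/144) = -379*(-144/62969) = 54576/62969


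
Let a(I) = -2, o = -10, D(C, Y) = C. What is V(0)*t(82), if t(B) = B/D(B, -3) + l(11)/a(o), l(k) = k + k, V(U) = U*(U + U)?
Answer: 0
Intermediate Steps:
V(U) = 2*U**2 (V(U) = U*(2*U) = 2*U**2)
l(k) = 2*k
t(B) = -10 (t(B) = B/B + (2*11)/(-2) = 1 + 22*(-1/2) = 1 - 11 = -10)
V(0)*t(82) = (2*0**2)*(-10) = (2*0)*(-10) = 0*(-10) = 0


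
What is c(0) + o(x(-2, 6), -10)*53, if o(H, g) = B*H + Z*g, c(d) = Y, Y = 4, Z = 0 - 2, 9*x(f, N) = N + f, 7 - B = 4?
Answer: 3404/3 ≈ 1134.7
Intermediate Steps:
B = 3 (B = 7 - 1*4 = 7 - 4 = 3)
x(f, N) = N/9 + f/9 (x(f, N) = (N + f)/9 = N/9 + f/9)
Z = -2
c(d) = 4
o(H, g) = -2*g + 3*H (o(H, g) = 3*H - 2*g = -2*g + 3*H)
c(0) + o(x(-2, 6), -10)*53 = 4 + (-2*(-10) + 3*((1/9)*6 + (1/9)*(-2)))*53 = 4 + (20 + 3*(2/3 - 2/9))*53 = 4 + (20 + 3*(4/9))*53 = 4 + (20 + 4/3)*53 = 4 + (64/3)*53 = 4 + 3392/3 = 3404/3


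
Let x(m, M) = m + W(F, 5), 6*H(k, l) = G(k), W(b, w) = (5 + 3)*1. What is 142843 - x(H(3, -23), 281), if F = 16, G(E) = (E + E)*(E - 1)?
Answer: 142833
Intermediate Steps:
G(E) = 2*E*(-1 + E) (G(E) = (2*E)*(-1 + E) = 2*E*(-1 + E))
W(b, w) = 8 (W(b, w) = 8*1 = 8)
H(k, l) = k*(-1 + k)/3 (H(k, l) = (2*k*(-1 + k))/6 = k*(-1 + k)/3)
x(m, M) = 8 + m (x(m, M) = m + 8 = 8 + m)
142843 - x(H(3, -23), 281) = 142843 - (8 + (⅓)*3*(-1 + 3)) = 142843 - (8 + (⅓)*3*2) = 142843 - (8 + 2) = 142843 - 1*10 = 142843 - 10 = 142833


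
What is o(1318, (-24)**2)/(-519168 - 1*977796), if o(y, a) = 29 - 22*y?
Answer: 28967/1496964 ≈ 0.019350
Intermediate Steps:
o(1318, (-24)**2)/(-519168 - 1*977796) = (29 - 22*1318)/(-519168 - 1*977796) = (29 - 28996)/(-519168 - 977796) = -28967/(-1496964) = -28967*(-1/1496964) = 28967/1496964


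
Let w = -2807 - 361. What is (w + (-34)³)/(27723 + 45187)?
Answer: -21236/36455 ≈ -0.58253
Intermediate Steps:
w = -3168
(w + (-34)³)/(27723 + 45187) = (-3168 + (-34)³)/(27723 + 45187) = (-3168 - 39304)/72910 = -42472*1/72910 = -21236/36455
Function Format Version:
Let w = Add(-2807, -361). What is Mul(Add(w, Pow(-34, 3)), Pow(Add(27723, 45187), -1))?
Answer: Rational(-21236, 36455) ≈ -0.58253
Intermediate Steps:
w = -3168
Mul(Add(w, Pow(-34, 3)), Pow(Add(27723, 45187), -1)) = Mul(Add(-3168, Pow(-34, 3)), Pow(Add(27723, 45187), -1)) = Mul(Add(-3168, -39304), Pow(72910, -1)) = Mul(-42472, Rational(1, 72910)) = Rational(-21236, 36455)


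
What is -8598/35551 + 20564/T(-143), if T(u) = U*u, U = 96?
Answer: -212276027/122011032 ≈ -1.7398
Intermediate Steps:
T(u) = 96*u
-8598/35551 + 20564/T(-143) = -8598/35551 + 20564/((96*(-143))) = -8598*1/35551 + 20564/(-13728) = -8598/35551 + 20564*(-1/13728) = -8598/35551 - 5141/3432 = -212276027/122011032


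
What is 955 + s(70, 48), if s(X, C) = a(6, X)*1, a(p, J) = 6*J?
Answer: 1375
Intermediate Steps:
s(X, C) = 6*X (s(X, C) = (6*X)*1 = 6*X)
955 + s(70, 48) = 955 + 6*70 = 955 + 420 = 1375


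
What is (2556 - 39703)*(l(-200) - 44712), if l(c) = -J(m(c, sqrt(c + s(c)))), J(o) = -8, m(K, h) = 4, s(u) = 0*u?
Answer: 1660619488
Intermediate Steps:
s(u) = 0
l(c) = 8 (l(c) = -1*(-8) = 8)
(2556 - 39703)*(l(-200) - 44712) = (2556 - 39703)*(8 - 44712) = -37147*(-44704) = 1660619488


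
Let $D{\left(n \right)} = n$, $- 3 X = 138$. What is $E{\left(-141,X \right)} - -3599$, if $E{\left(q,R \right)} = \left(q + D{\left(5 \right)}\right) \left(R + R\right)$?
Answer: $16111$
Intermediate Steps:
$X = -46$ ($X = \left(- \frac{1}{3}\right) 138 = -46$)
$E{\left(q,R \right)} = 2 R \left(5 + q\right)$ ($E{\left(q,R \right)} = \left(q + 5\right) \left(R + R\right) = \left(5 + q\right) 2 R = 2 R \left(5 + q\right)$)
$E{\left(-141,X \right)} - -3599 = 2 \left(-46\right) \left(5 - 141\right) - -3599 = 2 \left(-46\right) \left(-136\right) + 3599 = 12512 + 3599 = 16111$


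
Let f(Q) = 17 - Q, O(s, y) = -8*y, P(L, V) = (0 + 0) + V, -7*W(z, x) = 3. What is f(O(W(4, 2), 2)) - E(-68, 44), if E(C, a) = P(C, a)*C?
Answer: 3025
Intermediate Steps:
W(z, x) = -3/7 (W(z, x) = -1/7*3 = -3/7)
P(L, V) = V (P(L, V) = 0 + V = V)
E(C, a) = C*a (E(C, a) = a*C = C*a)
f(O(W(4, 2), 2)) - E(-68, 44) = (17 - (-8)*2) - (-68)*44 = (17 - 1*(-16)) - 1*(-2992) = (17 + 16) + 2992 = 33 + 2992 = 3025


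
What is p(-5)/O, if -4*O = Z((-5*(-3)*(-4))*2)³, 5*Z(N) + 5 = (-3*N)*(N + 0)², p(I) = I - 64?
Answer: 276/1114509331172390399 ≈ 2.4764e-16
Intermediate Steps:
p(I) = -64 + I
Z(N) = -1 - 3*N³/5 (Z(N) = -1 + ((-3*N)*(N + 0)²)/5 = -1 + ((-3*N)*N²)/5 = -1 + (-3*N³)/5 = -1 - 3*N³/5)
O = -1114509331172390399/4 (O = -(-1 - 3*((-5*(-3)*(-4))*2)³/5)³/4 = -(-1 - 3*((15*(-4))*2)³/5)³/4 = -(-1 - 3*(-60*2)³/5)³/4 = -(-1 - ⅗*(-120)³)³/4 = -(-1 - ⅗*(-1728000))³/4 = -(-1 + 1036800)³/4 = -¼*1036799³ = -¼*1114509331172390399 = -1114509331172390399/4 ≈ -2.7863e+17)
p(-5)/O = (-64 - 5)/(-1114509331172390399/4) = -69*(-4/1114509331172390399) = 276/1114509331172390399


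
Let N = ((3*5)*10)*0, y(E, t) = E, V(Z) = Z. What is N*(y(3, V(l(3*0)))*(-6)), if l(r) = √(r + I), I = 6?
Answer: 0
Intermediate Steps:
l(r) = √(6 + r) (l(r) = √(r + 6) = √(6 + r))
N = 0 (N = (15*10)*0 = 150*0 = 0)
N*(y(3, V(l(3*0)))*(-6)) = 0*(3*(-6)) = 0*(-18) = 0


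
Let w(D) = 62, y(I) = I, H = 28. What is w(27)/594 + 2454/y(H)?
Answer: 364853/4158 ≈ 87.747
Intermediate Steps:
w(27)/594 + 2454/y(H) = 62/594 + 2454/28 = 62*(1/594) + 2454*(1/28) = 31/297 + 1227/14 = 364853/4158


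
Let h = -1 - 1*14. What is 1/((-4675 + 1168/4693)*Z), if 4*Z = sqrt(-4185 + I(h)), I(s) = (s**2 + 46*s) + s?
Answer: 18772*I*sqrt(4665)/102343601655 ≈ 1.2528e-5*I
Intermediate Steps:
h = -15 (h = -1 - 14 = -15)
I(s) = s**2 + 47*s
Z = I*sqrt(4665)/4 (Z = sqrt(-4185 - 15*(47 - 15))/4 = sqrt(-4185 - 15*32)/4 = sqrt(-4185 - 480)/4 = sqrt(-4665)/4 = (I*sqrt(4665))/4 = I*sqrt(4665)/4 ≈ 17.075*I)
1/((-4675 + 1168/4693)*Z) = 1/((-4675 + 1168/4693)*((I*sqrt(4665)/4))) = (-4*I*sqrt(4665)/4665)/(-4675 + 1168*(1/4693)) = (-4*I*sqrt(4665)/4665)/(-4675 + 1168/4693) = (-4*I*sqrt(4665)/4665)/(-21938607/4693) = -(-18772)*I*sqrt(4665)/102343601655 = 18772*I*sqrt(4665)/102343601655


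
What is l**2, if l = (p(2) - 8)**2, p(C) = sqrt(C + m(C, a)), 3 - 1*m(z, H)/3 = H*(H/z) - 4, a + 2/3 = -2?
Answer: (24 - sqrt(111))**4/81 ≈ 405.75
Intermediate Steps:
a = -8/3 (a = -2/3 - 2 = -8/3 ≈ -2.6667)
m(z, H) = 21 - 3*H**2/z (m(z, H) = 9 - 3*(H*(H/z) - 4) = 9 - 3*(H**2/z - 4) = 9 - 3*(-4 + H**2/z) = 9 + (12 - 3*H**2/z) = 21 - 3*H**2/z)
p(C) = sqrt(21 + C - 64/(3*C)) (p(C) = sqrt(C + (21 - 3*(-8/3)**2/C)) = sqrt(C + (21 - 3*64/9/C)) = sqrt(C + (21 - 64/(3*C))) = sqrt(21 + C - 64/(3*C)))
l = (-8 + sqrt(111)/3)**2 (l = (sqrt(189 - 192/2 + 9*2)/3 - 8)**2 = (sqrt(189 - 192*1/2 + 18)/3 - 8)**2 = (sqrt(189 - 96 + 18)/3 - 8)**2 = (sqrt(111)/3 - 8)**2 = (-8 + sqrt(111)/3)**2 ≈ 20.143)
l**2 = ((24 - sqrt(111))**2/9)**2 = (24 - sqrt(111))**4/81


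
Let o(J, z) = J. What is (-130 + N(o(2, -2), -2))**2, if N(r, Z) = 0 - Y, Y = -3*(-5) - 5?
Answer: 19600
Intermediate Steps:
Y = 10 (Y = 15 - 5 = 10)
N(r, Z) = -10 (N(r, Z) = 0 - 1*10 = 0 - 10 = -10)
(-130 + N(o(2, -2), -2))**2 = (-130 - 10)**2 = (-140)**2 = 19600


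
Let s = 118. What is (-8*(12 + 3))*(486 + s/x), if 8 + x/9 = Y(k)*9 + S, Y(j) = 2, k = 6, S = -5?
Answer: -175904/3 ≈ -58635.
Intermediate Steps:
x = 45 (x = -72 + 9*(2*9 - 5) = -72 + 9*(18 - 5) = -72 + 9*13 = -72 + 117 = 45)
(-8*(12 + 3))*(486 + s/x) = (-8*(12 + 3))*(486 + 118/45) = (-8*15)*(486 + 118*(1/45)) = -120*(486 + 118/45) = -120*21988/45 = -175904/3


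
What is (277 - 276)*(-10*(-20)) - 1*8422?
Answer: -8222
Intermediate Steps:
(277 - 276)*(-10*(-20)) - 1*8422 = 1*200 - 8422 = 200 - 8422 = -8222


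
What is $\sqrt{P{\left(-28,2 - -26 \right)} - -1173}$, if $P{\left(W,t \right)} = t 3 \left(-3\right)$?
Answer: $\sqrt{921} \approx 30.348$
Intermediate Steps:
$P{\left(W,t \right)} = - 9 t$ ($P{\left(W,t \right)} = t \left(-9\right) = - 9 t$)
$\sqrt{P{\left(-28,2 - -26 \right)} - -1173} = \sqrt{- 9 \left(2 - -26\right) - -1173} = \sqrt{- 9 \left(2 + 26\right) + 1173} = \sqrt{\left(-9\right) 28 + 1173} = \sqrt{-252 + 1173} = \sqrt{921}$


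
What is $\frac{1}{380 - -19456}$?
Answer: $\frac{1}{19836} \approx 5.0413 \cdot 10^{-5}$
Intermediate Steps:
$\frac{1}{380 - -19456} = \frac{1}{380 + 19456} = \frac{1}{19836}$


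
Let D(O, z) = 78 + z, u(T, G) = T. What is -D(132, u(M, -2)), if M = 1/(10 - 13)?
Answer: -233/3 ≈ -77.667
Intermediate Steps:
M = -⅓ (M = 1/(-3) = -⅓ ≈ -0.33333)
-D(132, u(M, -2)) = -(78 - ⅓) = -1*233/3 = -233/3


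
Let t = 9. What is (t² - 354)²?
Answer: 74529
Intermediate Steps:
(t² - 354)² = (9² - 354)² = (81 - 354)² = (-273)² = 74529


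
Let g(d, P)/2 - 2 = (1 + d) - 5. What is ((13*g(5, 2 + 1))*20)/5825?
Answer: 312/1165 ≈ 0.26781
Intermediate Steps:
g(d, P) = -4 + 2*d (g(d, P) = 4 + 2*((1 + d) - 5) = 4 + 2*(-4 + d) = 4 + (-8 + 2*d) = -4 + 2*d)
((13*g(5, 2 + 1))*20)/5825 = ((13*(-4 + 2*5))*20)/5825 = ((13*(-4 + 10))*20)*(1/5825) = ((13*6)*20)*(1/5825) = (78*20)*(1/5825) = 1560*(1/5825) = 312/1165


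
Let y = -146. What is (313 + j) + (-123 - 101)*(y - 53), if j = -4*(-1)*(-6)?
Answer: 44865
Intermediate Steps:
j = -24 (j = 4*(-6) = -24)
(313 + j) + (-123 - 101)*(y - 53) = (313 - 24) + (-123 - 101)*(-146 - 53) = 289 - 224*(-199) = 289 + 44576 = 44865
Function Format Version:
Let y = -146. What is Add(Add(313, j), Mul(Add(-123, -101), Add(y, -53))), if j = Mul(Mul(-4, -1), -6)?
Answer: 44865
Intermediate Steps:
j = -24 (j = Mul(4, -6) = -24)
Add(Add(313, j), Mul(Add(-123, -101), Add(y, -53))) = Add(Add(313, -24), Mul(Add(-123, -101), Add(-146, -53))) = Add(289, Mul(-224, -199)) = Add(289, 44576) = 44865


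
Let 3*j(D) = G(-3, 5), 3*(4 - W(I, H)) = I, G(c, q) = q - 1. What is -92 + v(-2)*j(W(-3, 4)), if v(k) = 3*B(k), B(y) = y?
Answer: -100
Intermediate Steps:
v(k) = 3*k
G(c, q) = -1 + q
W(I, H) = 4 - I/3
j(D) = 4/3 (j(D) = (-1 + 5)/3 = (⅓)*4 = 4/3)
-92 + v(-2)*j(W(-3, 4)) = -92 + (3*(-2))*(4/3) = -92 - 6*4/3 = -92 - 8 = -100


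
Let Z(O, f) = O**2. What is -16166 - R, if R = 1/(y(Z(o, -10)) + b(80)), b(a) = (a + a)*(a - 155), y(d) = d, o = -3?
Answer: -193846505/11991 ≈ -16166.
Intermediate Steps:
b(a) = 2*a*(-155 + a) (b(a) = (2*a)*(-155 + a) = 2*a*(-155 + a))
R = -1/11991 (R = 1/((-3)**2 + 2*80*(-155 + 80)) = 1/(9 + 2*80*(-75)) = 1/(9 - 12000) = 1/(-11991) = -1/11991 ≈ -8.3396e-5)
-16166 - R = -16166 - 1*(-1/11991) = -16166 + 1/11991 = -193846505/11991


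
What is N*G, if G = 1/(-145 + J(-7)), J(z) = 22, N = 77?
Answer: -77/123 ≈ -0.62602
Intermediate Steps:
G = -1/123 (G = 1/(-145 + 22) = 1/(-123) = -1/123 ≈ -0.0081301)
N*G = 77*(-1/123) = -77/123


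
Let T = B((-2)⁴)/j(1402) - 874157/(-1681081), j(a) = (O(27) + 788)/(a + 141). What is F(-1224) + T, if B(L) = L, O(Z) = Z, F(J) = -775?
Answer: -1019597820942/1370081015 ≈ -744.19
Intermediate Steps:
j(a) = 815/(141 + a) (j(a) = (27 + 788)/(a + 141) = 815/(141 + a))
T = 42214965683/1370081015 (T = (-2)⁴/((815/(141 + 1402))) - 874157/(-1681081) = 16/((815/1543)) - 874157*(-1/1681081) = 16/((815*(1/1543))) + 874157/1681081 = 16/(815/1543) + 874157/1681081 = 16*(1543/815) + 874157/1681081 = 24688/815 + 874157/1681081 = 42214965683/1370081015 ≈ 30.812)
F(-1224) + T = -775 + 42214965683/1370081015 = -1019597820942/1370081015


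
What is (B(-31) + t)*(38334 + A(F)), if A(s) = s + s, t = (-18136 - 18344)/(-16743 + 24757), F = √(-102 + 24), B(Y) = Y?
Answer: -5460946638/4007 - 284914*I*√78/4007 ≈ -1.3629e+6 - 627.97*I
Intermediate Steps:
F = I*√78 (F = √(-78) = I*√78 ≈ 8.8318*I)
t = -18240/4007 (t = -36480/8014 = -36480*1/8014 = -18240/4007 ≈ -4.5520)
A(s) = 2*s
(B(-31) + t)*(38334 + A(F)) = (-31 - 18240/4007)*(38334 + 2*(I*√78)) = -142457*(38334 + 2*I*√78)/4007 = -5460946638/4007 - 284914*I*√78/4007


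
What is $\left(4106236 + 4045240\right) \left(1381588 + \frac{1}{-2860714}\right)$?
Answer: $\frac{16108653963524092278}{1430357} \approx 1.1262 \cdot 10^{13}$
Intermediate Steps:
$\left(4106236 + 4045240\right) \left(1381588 + \frac{1}{-2860714}\right) = 8151476 \left(1381588 - \frac{1}{2860714}\right) = 8151476 \cdot \frac{3952328133831}{2860714} = \frac{16108653963524092278}{1430357}$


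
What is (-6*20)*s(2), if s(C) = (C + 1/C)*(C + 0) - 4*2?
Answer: 360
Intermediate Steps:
s(C) = -8 + C*(C + 1/C) (s(C) = (C + 1/C)*C - 8 = C*(C + 1/C) - 8 = -8 + C*(C + 1/C))
(-6*20)*s(2) = (-6*20)*(-7 + 2²) = -120*(-7 + 4) = -120*(-3) = 360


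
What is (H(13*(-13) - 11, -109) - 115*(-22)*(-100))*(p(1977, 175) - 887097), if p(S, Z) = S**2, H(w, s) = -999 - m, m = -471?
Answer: -766017612096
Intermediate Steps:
H(w, s) = -528 (H(w, s) = -999 - 1*(-471) = -999 + 471 = -528)
(H(13*(-13) - 11, -109) - 115*(-22)*(-100))*(p(1977, 175) - 887097) = (-528 - 115*(-22)*(-100))*(1977**2 - 887097) = (-528 + 2530*(-100))*(3908529 - 887097) = (-528 - 253000)*3021432 = -253528*3021432 = -766017612096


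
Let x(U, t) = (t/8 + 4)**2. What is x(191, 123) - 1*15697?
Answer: -980583/64 ≈ -15322.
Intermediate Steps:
x(U, t) = (4 + t/8)**2 (x(U, t) = (t*(1/8) + 4)**2 = (t/8 + 4)**2 = (4 + t/8)**2)
x(191, 123) - 1*15697 = (32 + 123)**2/64 - 1*15697 = (1/64)*155**2 - 15697 = (1/64)*24025 - 15697 = 24025/64 - 15697 = -980583/64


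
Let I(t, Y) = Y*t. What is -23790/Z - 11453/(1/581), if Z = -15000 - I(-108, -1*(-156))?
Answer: -2049495409/308 ≈ -6.6542e+6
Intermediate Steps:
Z = 1848 (Z = -15000 - (-1*(-156))*(-108) = -15000 - 156*(-108) = -15000 - 1*(-16848) = -15000 + 16848 = 1848)
-23790/Z - 11453/(1/581) = -23790/1848 - 11453/(1/581) = -23790*1/1848 - 11453/1/581 = -3965/308 - 11453*581 = -3965/308 - 6654193 = -2049495409/308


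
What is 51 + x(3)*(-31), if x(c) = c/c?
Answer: 20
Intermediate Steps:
x(c) = 1
51 + x(3)*(-31) = 51 + 1*(-31) = 51 - 31 = 20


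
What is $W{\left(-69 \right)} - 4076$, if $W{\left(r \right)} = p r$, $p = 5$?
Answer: $-4421$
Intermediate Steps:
$W{\left(r \right)} = 5 r$
$W{\left(-69 \right)} - 4076 = 5 \left(-69\right) - 4076 = -345 - 4076 = -4421$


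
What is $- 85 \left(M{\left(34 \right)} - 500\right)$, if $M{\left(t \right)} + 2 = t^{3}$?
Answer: $-3298170$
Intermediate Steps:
$M{\left(t \right)} = -2 + t^{3}$
$- 85 \left(M{\left(34 \right)} - 500\right) = - 85 \left(\left(-2 + 34^{3}\right) - 500\right) = - 85 \left(\left(-2 + 39304\right) - 500\right) = - 85 \left(39302 - 500\right) = \left(-85\right) 38802 = -3298170$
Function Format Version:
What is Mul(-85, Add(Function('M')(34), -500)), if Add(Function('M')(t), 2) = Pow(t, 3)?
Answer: -3298170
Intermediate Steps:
Function('M')(t) = Add(-2, Pow(t, 3))
Mul(-85, Add(Function('M')(34), -500)) = Mul(-85, Add(Add(-2, Pow(34, 3)), -500)) = Mul(-85, Add(Add(-2, 39304), -500)) = Mul(-85, Add(39302, -500)) = Mul(-85, 38802) = -3298170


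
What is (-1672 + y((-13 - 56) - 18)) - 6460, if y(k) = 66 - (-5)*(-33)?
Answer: -8231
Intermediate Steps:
y(k) = -99 (y(k) = 66 - 1*165 = 66 - 165 = -99)
(-1672 + y((-13 - 56) - 18)) - 6460 = (-1672 - 99) - 6460 = -1771 - 6460 = -8231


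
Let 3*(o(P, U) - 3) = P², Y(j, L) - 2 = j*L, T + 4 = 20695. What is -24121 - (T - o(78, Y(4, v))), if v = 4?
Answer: -42781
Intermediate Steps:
T = 20691 (T = -4 + 20695 = 20691)
Y(j, L) = 2 + L*j (Y(j, L) = 2 + j*L = 2 + L*j)
o(P, U) = 3 + P²/3
-24121 - (T - o(78, Y(4, v))) = -24121 - (20691 - (3 + (⅓)*78²)) = -24121 - (20691 - (3 + (⅓)*6084)) = -24121 - (20691 - (3 + 2028)) = -24121 - (20691 - 1*2031) = -24121 - (20691 - 2031) = -24121 - 1*18660 = -24121 - 18660 = -42781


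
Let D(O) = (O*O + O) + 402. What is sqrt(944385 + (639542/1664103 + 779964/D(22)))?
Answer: 4*sqrt(8430168216177465833922)/377751381 ≈ 972.24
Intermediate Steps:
D(O) = 402 + O + O**2 (D(O) = (O**2 + O) + 402 = (O + O**2) + 402 = 402 + O + O**2)
sqrt(944385 + (639542/1664103 + 779964/D(22))) = sqrt(944385 + (639542/1664103 + 779964/(402 + 22 + 22**2))) = sqrt(944385 + (639542*(1/1664103) + 779964/(402 + 22 + 484))) = sqrt(944385 + (639542/1664103 + 779964/908)) = sqrt(944385 + (639542/1664103 + 779964*(1/908))) = sqrt(944385 + (639542/1664103 + 194991/227)) = sqrt(944385 + 324630284107/377751381) = sqrt(357067368229792/377751381) = 4*sqrt(8430168216177465833922)/377751381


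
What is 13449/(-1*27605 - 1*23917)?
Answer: -4483/17174 ≈ -0.26103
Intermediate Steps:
13449/(-1*27605 - 1*23917) = 13449/(-27605 - 23917) = 13449/(-51522) = 13449*(-1/51522) = -4483/17174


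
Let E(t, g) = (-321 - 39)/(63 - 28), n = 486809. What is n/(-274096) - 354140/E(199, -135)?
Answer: 2295417067/66672 ≈ 34429.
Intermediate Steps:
E(t, g) = -72/7 (E(t, g) = -360/35 = -360*1/35 = -72/7)
n/(-274096) - 354140/E(199, -135) = 486809/(-274096) - 354140/(-72/7) = 486809*(-1/274096) - 354140*(-7/72) = -13157/7408 + 619745/18 = 2295417067/66672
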